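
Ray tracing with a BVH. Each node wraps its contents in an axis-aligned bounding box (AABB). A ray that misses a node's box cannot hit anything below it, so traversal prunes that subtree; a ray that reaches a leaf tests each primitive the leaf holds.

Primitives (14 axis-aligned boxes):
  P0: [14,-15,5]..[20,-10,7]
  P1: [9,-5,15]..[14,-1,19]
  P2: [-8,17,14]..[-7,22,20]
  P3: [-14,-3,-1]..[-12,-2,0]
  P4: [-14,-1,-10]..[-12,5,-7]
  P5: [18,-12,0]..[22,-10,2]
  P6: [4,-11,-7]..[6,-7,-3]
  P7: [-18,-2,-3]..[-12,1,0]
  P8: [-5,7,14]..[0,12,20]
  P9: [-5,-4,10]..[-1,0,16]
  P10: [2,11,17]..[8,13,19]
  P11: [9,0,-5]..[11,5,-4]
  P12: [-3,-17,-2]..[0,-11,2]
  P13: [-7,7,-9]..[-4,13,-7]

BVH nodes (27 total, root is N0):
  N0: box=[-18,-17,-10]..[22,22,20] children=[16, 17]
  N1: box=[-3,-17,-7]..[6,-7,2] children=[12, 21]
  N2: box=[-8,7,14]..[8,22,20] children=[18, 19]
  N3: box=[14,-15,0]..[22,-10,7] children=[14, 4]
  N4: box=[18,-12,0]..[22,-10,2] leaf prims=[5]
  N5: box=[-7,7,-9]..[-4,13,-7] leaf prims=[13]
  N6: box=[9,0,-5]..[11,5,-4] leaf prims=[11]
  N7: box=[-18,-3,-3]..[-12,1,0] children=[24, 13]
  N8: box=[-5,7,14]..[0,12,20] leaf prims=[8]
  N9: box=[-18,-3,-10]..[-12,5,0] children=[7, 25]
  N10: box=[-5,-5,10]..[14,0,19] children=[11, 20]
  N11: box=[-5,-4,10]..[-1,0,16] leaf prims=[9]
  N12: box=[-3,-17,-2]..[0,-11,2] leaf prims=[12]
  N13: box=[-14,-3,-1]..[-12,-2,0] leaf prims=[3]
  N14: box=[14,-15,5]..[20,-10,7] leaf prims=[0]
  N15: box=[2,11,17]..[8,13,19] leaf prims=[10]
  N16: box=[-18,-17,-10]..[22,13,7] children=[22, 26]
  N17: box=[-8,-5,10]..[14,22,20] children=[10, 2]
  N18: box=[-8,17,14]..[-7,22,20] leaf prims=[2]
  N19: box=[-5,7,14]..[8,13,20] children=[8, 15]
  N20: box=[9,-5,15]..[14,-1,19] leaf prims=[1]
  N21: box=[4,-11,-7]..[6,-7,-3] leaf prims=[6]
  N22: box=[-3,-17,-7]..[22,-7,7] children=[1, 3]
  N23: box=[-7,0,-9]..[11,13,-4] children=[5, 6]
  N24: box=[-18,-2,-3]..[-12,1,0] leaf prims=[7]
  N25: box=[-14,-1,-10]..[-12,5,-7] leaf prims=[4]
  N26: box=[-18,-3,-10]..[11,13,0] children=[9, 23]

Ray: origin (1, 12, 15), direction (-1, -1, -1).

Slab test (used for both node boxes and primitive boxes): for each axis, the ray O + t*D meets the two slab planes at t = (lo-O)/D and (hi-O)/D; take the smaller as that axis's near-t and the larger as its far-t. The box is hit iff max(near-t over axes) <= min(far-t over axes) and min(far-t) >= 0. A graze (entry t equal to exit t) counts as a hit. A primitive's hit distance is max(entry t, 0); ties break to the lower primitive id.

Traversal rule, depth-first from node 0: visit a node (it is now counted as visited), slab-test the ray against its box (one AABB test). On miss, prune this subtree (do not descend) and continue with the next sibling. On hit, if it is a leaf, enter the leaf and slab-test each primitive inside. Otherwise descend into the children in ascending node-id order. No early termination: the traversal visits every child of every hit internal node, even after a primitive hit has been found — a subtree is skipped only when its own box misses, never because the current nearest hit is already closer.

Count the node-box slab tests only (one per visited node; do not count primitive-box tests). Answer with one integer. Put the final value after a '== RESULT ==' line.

Trace the traversal:
N0 x:[-21,19] y:[-10,29] z:[-5,25] -> hit [-5,19], descend [16, 17]
  N16 x:[-21,19] y:[-1,29] z:[8,25] -> hit [8,19], descend [22, 26]
    N22 x:[-21,4] y:[19,29] z:[8,22] -> miss, prune
    N26 x:[-10,19] y:[-1,15] z:[15,25] -> hit [15,15], descend [9, 23]
      N9 x:[13,19] y:[7,15] z:[15,25] -> hit [15,15], descend [7, 25]
        N7 x:[13,19] y:[11,15] z:[15,18] -> hit [15,15], descend [13, 24]
          N13 x:[13,15] y:[14,15] z:[15,16] -> hit [15,15] leaf, test {P3@t=15}
          N24 x:[13,19] y:[11,14] z:[15,18] -> miss, prune
        N25 x:[13,15] y:[7,13] z:[22,25] -> miss, prune
      N23 x:[-10,8] y:[-1,12] z:[19,24] -> miss, prune
  N17 x:[-13,9] y:[-10,17] z:[-5,5] -> hit [-5,5], descend [2, 10]
    N2 x:[-7,9] y:[-10,5] z:[-5,1] -> hit [-5,1], descend [18, 19]
      N18 x:[8,9] y:[-10,-5] z:[-5,1] -> miss, prune
      N19 x:[-7,6] y:[-1,5] z:[-5,1] -> hit [-1,1], descend [8, 15]
        N8 x:[1,6] y:[0,5] z:[-5,1] -> hit [1,1] leaf, test {P8@t=1}
        N15 x:[-7,-1] y:[-1,1] z:[-4,-2] -> miss, prune
    N10 x:[-13,6] y:[12,17] z:[-4,5] -> miss, prune

Summary -> nodes [0, 16, 22, 26, 9, 7, 13, 24, 25, 23, 17, 2, 18, 19, 8, 15, 10]; box-tests=17; leaf-entries=2; first=P8

== RESULT ==
17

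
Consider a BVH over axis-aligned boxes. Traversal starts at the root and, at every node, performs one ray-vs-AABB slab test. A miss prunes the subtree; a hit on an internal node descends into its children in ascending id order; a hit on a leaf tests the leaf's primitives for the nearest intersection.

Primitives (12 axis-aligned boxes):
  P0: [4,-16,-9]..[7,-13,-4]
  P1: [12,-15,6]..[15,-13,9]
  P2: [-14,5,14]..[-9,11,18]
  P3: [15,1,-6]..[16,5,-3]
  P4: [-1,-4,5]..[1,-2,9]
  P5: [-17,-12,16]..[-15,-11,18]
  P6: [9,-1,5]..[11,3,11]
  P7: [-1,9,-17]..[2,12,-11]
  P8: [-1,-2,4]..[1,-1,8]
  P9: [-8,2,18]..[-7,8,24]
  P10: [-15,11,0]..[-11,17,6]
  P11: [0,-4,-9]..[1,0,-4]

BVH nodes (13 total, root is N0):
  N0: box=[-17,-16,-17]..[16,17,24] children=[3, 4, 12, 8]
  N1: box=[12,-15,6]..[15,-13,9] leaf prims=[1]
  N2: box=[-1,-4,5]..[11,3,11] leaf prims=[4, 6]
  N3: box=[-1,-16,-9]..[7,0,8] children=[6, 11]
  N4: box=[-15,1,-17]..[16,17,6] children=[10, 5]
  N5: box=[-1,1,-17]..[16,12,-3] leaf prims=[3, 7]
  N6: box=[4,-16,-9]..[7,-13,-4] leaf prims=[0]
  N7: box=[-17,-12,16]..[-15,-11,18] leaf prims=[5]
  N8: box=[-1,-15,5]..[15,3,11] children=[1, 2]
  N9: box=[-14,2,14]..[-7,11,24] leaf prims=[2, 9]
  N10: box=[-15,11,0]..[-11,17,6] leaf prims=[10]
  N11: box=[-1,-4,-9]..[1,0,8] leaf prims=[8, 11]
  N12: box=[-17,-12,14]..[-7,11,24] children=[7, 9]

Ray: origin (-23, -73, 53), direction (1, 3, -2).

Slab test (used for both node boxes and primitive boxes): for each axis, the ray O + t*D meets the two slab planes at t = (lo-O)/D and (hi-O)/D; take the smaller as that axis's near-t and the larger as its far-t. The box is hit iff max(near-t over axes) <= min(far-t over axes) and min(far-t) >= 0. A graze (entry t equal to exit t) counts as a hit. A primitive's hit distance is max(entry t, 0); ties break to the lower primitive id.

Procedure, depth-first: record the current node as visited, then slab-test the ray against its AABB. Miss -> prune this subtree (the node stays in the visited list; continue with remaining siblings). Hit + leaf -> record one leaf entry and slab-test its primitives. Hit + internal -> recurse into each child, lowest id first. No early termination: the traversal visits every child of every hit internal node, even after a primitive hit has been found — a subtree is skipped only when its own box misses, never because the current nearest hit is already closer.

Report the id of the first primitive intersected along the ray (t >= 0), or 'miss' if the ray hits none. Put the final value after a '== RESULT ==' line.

Traverse from the root:
N0 x:[6,39] y:[19,30] z:[29/2,35] -> hit [19,30], descend [3, 4, 8, 12]
  N3 x:[22,30] y:[19,73/3] z:[45/2,31] -> hit [45/2,73/3], descend [6, 11]
    N6 x:[27,30] y:[19,20] z:[57/2,31] -> miss, prune
    N11 x:[22,24] y:[23,73/3] z:[45/2,31] -> hit [23,24] leaf, test {P8@t=71/3, P11(miss)}
  N4 x:[8,39] y:[74/3,30] z:[47/2,35] -> hit [74/3,30], descend [5, 10]
    N5 x:[22,39] y:[74/3,85/3] z:[28,35] -> hit [28,85/3] leaf, test {P3(miss), P7(miss)}
    N10 x:[8,12] y:[28,30] z:[47/2,53/2] -> miss, prune
  N8 x:[22,38] y:[58/3,76/3] z:[21,24] -> hit [22,24], descend [1, 2]
    N1 x:[35,38] y:[58/3,20] z:[22,47/2] -> miss, prune
    N2 x:[22,34] y:[23,76/3] z:[21,24] -> hit [23,24] leaf, test {P4@t=23, P6(miss)}
  N12 x:[6,16] y:[61/3,28] z:[29/2,39/2] -> miss, prune

order=[0, 3, 6, 11, 4, 5, 10, 8, 1, 2, 12]  |boxes|=11  |leaves|=3  hit=P4

== RESULT ==
4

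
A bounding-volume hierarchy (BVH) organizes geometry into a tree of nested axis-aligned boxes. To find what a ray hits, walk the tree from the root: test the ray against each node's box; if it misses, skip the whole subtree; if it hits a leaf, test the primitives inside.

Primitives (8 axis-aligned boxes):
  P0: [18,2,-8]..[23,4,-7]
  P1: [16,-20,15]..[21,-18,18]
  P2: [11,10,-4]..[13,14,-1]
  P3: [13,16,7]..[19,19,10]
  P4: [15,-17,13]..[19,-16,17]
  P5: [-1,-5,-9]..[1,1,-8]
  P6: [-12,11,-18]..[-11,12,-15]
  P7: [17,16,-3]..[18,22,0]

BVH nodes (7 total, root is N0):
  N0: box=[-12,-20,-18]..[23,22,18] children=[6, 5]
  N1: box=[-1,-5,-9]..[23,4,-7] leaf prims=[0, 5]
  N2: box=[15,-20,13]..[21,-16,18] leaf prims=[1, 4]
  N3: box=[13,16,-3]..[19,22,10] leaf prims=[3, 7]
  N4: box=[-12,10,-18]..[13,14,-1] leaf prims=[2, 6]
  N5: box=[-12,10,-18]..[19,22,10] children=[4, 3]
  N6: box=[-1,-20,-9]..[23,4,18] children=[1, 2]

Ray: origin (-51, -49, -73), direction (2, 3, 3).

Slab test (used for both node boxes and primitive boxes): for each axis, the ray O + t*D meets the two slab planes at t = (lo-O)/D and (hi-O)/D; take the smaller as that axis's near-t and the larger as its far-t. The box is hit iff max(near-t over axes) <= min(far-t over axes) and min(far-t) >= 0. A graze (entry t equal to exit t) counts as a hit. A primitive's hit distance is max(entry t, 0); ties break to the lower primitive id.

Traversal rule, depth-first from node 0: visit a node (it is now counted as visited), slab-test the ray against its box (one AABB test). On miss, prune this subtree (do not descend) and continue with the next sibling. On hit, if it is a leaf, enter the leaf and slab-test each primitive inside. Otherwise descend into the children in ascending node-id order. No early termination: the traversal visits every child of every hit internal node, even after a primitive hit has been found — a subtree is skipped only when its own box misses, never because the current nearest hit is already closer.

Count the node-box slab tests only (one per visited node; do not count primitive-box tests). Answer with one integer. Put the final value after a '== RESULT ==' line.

Trace the traversal:
N0 x:[39/2,37] y:[29/3,71/3] z:[55/3,91/3] -> hit [39/2,71/3], descend [5, 6]
  N5 x:[39/2,35] y:[59/3,71/3] z:[55/3,83/3] -> hit [59/3,71/3], descend [3, 4]
    N3 x:[32,35] y:[65/3,71/3] z:[70/3,83/3] -> miss, prune
    N4 x:[39/2,32] y:[59/3,21] z:[55/3,24] -> hit [59/3,21] leaf, test {P2(miss), P6(miss)}
  N6 x:[25,37] y:[29/3,53/3] z:[64/3,91/3] -> miss, prune

Visited [0, 5, 3, 4, 6]. Tests: 5 box, 1 leaf. Nearest: miss.

== RESULT ==
5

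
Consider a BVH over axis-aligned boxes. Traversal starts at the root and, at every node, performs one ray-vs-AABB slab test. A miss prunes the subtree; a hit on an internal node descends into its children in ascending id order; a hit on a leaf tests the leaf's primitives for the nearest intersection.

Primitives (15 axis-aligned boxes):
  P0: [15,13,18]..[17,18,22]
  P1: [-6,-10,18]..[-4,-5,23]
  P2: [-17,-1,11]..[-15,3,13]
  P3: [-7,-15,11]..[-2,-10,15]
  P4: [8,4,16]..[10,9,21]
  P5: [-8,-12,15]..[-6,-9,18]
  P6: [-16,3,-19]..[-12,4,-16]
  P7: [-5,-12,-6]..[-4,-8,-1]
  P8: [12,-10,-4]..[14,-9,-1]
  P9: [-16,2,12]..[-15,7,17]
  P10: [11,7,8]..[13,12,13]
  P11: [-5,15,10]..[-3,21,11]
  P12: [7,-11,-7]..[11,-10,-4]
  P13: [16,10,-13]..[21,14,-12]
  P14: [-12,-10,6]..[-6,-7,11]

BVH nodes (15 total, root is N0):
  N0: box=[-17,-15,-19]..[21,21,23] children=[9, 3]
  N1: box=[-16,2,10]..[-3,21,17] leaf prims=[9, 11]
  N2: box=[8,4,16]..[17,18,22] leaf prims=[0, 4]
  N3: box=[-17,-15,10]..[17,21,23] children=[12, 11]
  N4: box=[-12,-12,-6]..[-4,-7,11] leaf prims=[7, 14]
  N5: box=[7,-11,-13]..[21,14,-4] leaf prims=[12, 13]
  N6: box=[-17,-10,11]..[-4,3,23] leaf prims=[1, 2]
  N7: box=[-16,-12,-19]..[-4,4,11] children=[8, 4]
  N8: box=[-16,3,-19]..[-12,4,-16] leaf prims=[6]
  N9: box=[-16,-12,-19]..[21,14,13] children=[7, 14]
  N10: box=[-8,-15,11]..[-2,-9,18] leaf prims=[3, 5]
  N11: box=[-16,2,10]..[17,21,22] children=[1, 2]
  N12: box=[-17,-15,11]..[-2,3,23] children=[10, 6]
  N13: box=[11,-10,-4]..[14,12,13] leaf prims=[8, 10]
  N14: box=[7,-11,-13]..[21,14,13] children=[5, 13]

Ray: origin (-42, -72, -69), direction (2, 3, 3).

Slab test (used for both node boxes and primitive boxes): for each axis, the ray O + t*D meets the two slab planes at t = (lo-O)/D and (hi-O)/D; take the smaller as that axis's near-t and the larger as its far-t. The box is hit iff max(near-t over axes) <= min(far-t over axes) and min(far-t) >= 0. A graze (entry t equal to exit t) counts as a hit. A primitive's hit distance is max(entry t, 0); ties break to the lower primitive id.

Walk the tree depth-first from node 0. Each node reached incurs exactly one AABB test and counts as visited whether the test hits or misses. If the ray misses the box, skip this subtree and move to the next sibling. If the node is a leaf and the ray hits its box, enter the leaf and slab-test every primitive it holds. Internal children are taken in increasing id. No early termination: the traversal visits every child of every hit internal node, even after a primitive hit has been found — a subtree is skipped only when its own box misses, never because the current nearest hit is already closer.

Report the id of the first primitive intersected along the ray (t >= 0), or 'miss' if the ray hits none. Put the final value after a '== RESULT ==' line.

Trace the traversal:
N0 x:[25/2,63/2] y:[19,31] z:[50/3,92/3] -> hit [19,92/3], descend [3, 9]
  N3 x:[25/2,59/2] y:[19,31] z:[79/3,92/3] -> hit [79/3,59/2], descend [11, 12]
    N11 x:[13,59/2] y:[74/3,31] z:[79/3,91/3] -> hit [79/3,59/2], descend [1, 2]
      N1 x:[13,39/2] y:[74/3,31] z:[79/3,86/3] -> miss, prune
      N2 x:[25,59/2] y:[76/3,30] z:[85/3,91/3] -> hit [85/3,59/2] leaf, test {P0@t=29, P4(miss)}
    N12 x:[25/2,20] y:[19,25] z:[80/3,92/3] -> miss, prune
  N9 x:[13,63/2] y:[20,86/3] z:[50/3,82/3] -> hit [20,82/3], descend [7, 14]
    N7 x:[13,19] y:[20,76/3] z:[50/3,80/3] -> miss, prune
    N14 x:[49/2,63/2] y:[61/3,86/3] z:[56/3,82/3] -> hit [49/2,82/3], descend [5, 13]
      N5 x:[49/2,63/2] y:[61/3,86/3] z:[56/3,65/3] -> miss, prune
      N13 x:[53/2,28] y:[62/3,28] z:[65/3,82/3] -> hit [53/2,82/3] leaf, test {P8(miss), P10@t=53/2}

order=[0, 3, 11, 1, 2, 12, 9, 7, 14, 5, 13]  |boxes|=11  |leaves|=2  hit=P10

== RESULT ==
10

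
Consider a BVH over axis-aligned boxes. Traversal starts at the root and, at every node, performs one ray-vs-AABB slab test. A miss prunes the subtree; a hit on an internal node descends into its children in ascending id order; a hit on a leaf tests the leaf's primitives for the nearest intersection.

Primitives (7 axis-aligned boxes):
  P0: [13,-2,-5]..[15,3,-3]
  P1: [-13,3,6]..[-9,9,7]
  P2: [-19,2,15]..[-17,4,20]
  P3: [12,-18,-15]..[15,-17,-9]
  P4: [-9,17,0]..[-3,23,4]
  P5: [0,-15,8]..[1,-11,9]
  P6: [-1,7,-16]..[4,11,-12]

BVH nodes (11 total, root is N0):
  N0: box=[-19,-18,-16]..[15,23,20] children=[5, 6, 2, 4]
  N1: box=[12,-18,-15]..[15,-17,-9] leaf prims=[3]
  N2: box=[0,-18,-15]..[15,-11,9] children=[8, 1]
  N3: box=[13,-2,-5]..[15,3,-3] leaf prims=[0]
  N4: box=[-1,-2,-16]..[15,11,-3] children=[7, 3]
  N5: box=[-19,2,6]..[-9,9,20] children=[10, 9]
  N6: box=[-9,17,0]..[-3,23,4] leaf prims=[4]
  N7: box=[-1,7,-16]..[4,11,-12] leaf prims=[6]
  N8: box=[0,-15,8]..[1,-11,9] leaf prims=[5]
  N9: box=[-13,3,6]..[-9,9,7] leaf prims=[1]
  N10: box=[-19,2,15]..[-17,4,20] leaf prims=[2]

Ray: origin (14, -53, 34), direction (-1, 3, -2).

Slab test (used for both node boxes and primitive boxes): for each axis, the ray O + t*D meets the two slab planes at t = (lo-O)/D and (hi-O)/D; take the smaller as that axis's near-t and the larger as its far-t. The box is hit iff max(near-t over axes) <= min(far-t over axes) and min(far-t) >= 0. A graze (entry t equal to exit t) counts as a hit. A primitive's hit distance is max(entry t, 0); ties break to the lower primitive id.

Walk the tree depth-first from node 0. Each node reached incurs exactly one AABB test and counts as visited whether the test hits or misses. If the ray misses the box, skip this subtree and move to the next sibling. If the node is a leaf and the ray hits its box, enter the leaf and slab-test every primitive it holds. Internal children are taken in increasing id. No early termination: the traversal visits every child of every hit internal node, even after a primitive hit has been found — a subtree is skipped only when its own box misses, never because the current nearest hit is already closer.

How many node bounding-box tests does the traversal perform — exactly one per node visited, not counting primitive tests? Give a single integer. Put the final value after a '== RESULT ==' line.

Walk:
N0 x:[-1,33] y:[35/3,76/3] z:[7,25] -> hit [35/3,25], descend [2, 4, 5, 6]
  N2 x:[-1,14] y:[35/3,14] z:[25/2,49/2] -> hit [25/2,14], descend [1, 8]
    N1 x:[-1,2] y:[35/3,12] z:[43/2,49/2] -> miss, prune
    N8 x:[13,14] y:[38/3,14] z:[25/2,13] -> hit [13,13] leaf, test {P5@t=13}
  N4 x:[-1,15] y:[17,64/3] z:[37/2,25] -> miss, prune
  N5 x:[23,33] y:[55/3,62/3] z:[7,14] -> miss, prune
  N6 x:[17,23] y:[70/3,76/3] z:[15,17] -> miss, prune

7 AABB tests over nodes [0, 2, 1, 8, 4, 5, 6]; 1 leaf entered; closest P5.

== RESULT ==
7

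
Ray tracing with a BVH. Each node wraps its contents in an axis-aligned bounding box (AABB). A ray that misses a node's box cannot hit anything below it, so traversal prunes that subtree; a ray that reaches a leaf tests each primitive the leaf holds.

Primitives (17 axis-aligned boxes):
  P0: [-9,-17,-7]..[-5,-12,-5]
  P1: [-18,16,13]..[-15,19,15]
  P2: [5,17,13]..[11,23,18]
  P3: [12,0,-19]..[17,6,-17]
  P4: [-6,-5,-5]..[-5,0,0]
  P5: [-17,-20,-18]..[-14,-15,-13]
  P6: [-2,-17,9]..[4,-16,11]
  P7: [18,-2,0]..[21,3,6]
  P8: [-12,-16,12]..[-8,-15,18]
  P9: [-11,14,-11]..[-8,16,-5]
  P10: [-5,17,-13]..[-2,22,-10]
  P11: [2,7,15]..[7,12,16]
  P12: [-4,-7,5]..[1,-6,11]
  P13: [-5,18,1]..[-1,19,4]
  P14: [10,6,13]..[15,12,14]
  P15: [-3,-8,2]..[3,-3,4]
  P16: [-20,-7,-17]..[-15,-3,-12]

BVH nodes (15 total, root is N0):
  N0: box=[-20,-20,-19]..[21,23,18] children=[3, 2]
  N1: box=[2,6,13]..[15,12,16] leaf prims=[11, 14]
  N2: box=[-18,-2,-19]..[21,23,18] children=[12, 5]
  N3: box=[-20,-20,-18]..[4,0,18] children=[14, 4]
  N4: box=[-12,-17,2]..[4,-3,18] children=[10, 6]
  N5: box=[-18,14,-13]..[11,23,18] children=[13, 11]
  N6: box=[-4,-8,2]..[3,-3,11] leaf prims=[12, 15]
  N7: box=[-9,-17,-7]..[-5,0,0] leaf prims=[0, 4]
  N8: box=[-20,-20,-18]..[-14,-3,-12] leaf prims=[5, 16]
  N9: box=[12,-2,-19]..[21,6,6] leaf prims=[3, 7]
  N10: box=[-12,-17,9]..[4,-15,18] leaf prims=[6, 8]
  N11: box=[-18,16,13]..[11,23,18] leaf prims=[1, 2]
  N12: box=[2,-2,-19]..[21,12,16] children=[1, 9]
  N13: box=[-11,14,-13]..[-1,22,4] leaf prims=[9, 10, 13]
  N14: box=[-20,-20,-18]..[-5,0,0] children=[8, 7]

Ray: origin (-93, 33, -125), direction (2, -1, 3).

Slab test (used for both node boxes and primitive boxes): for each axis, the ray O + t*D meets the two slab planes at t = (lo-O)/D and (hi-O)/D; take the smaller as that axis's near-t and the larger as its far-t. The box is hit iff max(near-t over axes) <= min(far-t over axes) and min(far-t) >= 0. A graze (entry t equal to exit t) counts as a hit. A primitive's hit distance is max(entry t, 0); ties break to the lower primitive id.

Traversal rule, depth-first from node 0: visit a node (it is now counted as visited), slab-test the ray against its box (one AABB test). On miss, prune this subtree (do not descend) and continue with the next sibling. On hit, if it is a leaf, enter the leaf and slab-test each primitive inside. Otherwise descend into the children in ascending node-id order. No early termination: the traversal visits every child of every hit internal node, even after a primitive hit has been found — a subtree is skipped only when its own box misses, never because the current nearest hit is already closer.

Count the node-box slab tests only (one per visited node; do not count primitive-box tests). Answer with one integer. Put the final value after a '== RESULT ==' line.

Trace the traversal:
N0 x:[73/2,57] y:[10,53] z:[106/3,143/3] -> hit [73/2,143/3], descend [2, 3]
  N2 x:[75/2,57] y:[10,35] z:[106/3,143/3] -> miss, prune
  N3 x:[73/2,97/2] y:[33,53] z:[107/3,143/3] -> hit [73/2,143/3], descend [4, 14]
    N4 x:[81/2,97/2] y:[36,50] z:[127/3,143/3] -> hit [127/3,143/3], descend [6, 10]
      N6 x:[89/2,48] y:[36,41] z:[127/3,136/3] -> miss, prune
      N10 x:[81/2,97/2] y:[48,50] z:[134/3,143/3] -> miss, prune
    N14 x:[73/2,44] y:[33,53] z:[107/3,125/3] -> hit [73/2,125/3], descend [7, 8]
      N7 x:[42,44] y:[33,50] z:[118/3,125/3] -> miss, prune
      N8 x:[73/2,79/2] y:[36,53] z:[107/3,113/3] -> hit [73/2,113/3] leaf, test {P5(miss), P16@t=73/2}

order=[0, 2, 3, 4, 6, 10, 14, 7, 8]  |boxes|=9  |leaves|=1  hit=P16

== RESULT ==
9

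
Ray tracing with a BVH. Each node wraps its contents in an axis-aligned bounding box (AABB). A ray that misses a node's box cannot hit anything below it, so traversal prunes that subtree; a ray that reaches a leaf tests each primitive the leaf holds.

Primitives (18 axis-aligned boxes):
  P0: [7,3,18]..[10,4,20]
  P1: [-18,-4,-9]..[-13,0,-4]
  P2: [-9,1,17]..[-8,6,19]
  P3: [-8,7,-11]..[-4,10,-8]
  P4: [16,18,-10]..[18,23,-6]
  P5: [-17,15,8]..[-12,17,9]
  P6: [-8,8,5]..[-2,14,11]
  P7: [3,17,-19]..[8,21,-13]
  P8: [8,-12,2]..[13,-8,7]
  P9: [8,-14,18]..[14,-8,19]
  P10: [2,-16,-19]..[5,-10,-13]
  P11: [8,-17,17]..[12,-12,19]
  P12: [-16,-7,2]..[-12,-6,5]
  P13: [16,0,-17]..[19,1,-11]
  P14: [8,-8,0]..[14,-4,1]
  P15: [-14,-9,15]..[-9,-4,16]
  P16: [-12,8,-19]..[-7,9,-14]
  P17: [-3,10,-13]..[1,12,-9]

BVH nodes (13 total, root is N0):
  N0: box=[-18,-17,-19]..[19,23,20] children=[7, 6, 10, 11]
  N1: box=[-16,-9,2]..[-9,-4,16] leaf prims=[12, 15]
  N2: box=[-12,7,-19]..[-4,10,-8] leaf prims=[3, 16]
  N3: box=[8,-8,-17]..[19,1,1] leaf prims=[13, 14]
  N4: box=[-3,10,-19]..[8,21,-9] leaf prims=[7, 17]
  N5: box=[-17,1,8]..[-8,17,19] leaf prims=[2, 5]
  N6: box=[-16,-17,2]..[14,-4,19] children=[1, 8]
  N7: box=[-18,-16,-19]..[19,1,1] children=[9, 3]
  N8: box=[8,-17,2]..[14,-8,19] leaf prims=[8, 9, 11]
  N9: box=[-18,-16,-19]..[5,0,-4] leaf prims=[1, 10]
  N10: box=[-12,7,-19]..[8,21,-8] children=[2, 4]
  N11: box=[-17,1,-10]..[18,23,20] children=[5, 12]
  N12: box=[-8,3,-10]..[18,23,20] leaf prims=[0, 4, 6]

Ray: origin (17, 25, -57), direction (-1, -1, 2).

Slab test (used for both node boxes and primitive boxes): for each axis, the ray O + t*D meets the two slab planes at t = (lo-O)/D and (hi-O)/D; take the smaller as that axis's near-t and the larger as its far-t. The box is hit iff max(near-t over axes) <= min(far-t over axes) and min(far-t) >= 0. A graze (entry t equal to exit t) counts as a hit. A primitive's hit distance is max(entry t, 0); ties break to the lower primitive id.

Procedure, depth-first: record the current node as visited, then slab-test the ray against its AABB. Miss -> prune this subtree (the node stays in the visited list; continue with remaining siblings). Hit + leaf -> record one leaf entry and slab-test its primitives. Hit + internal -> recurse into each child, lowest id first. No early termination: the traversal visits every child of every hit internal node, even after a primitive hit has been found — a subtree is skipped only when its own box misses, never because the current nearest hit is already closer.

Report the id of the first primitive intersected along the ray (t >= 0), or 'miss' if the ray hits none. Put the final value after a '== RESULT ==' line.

Walk:
N0 x:[-2,35] y:[2,42] z:[19,77/2] -> hit [19,35], descend [6, 7, 10, 11]
  N6 x:[3,33] y:[29,42] z:[59/2,38] -> hit [59/2,33], descend [1, 8]
    N1 x:[26,33] y:[29,34] z:[59/2,73/2] -> hit [59/2,33] leaf, test {P12@t=31, P15(miss)}
    N8 x:[3,9] y:[33,42] z:[59/2,38] -> miss, prune
  N7 x:[-2,35] y:[24,41] z:[19,29] -> hit [24,29], descend [3, 9]
    N3 x:[-2,9] y:[24,33] z:[20,29] -> miss, prune
    N9 x:[12,35] y:[25,41] z:[19,53/2] -> hit [25,53/2] leaf, test {P1(miss), P10(miss)}
  N10 x:[9,29] y:[4,18] z:[19,49/2] -> miss, prune
  N11 x:[-1,34] y:[2,24] z:[47/2,77/2] -> hit [47/2,24], descend [5, 12]
    N5 x:[25,34] y:[8,24] z:[65/2,38] -> miss, prune
    N12 x:[-1,25] y:[2,22] z:[47/2,77/2] -> miss, prune

order=[0, 6, 1, 8, 7, 3, 9, 10, 11, 5, 12]  |boxes|=11  |leaves|=2  hit=P12

== RESULT ==
12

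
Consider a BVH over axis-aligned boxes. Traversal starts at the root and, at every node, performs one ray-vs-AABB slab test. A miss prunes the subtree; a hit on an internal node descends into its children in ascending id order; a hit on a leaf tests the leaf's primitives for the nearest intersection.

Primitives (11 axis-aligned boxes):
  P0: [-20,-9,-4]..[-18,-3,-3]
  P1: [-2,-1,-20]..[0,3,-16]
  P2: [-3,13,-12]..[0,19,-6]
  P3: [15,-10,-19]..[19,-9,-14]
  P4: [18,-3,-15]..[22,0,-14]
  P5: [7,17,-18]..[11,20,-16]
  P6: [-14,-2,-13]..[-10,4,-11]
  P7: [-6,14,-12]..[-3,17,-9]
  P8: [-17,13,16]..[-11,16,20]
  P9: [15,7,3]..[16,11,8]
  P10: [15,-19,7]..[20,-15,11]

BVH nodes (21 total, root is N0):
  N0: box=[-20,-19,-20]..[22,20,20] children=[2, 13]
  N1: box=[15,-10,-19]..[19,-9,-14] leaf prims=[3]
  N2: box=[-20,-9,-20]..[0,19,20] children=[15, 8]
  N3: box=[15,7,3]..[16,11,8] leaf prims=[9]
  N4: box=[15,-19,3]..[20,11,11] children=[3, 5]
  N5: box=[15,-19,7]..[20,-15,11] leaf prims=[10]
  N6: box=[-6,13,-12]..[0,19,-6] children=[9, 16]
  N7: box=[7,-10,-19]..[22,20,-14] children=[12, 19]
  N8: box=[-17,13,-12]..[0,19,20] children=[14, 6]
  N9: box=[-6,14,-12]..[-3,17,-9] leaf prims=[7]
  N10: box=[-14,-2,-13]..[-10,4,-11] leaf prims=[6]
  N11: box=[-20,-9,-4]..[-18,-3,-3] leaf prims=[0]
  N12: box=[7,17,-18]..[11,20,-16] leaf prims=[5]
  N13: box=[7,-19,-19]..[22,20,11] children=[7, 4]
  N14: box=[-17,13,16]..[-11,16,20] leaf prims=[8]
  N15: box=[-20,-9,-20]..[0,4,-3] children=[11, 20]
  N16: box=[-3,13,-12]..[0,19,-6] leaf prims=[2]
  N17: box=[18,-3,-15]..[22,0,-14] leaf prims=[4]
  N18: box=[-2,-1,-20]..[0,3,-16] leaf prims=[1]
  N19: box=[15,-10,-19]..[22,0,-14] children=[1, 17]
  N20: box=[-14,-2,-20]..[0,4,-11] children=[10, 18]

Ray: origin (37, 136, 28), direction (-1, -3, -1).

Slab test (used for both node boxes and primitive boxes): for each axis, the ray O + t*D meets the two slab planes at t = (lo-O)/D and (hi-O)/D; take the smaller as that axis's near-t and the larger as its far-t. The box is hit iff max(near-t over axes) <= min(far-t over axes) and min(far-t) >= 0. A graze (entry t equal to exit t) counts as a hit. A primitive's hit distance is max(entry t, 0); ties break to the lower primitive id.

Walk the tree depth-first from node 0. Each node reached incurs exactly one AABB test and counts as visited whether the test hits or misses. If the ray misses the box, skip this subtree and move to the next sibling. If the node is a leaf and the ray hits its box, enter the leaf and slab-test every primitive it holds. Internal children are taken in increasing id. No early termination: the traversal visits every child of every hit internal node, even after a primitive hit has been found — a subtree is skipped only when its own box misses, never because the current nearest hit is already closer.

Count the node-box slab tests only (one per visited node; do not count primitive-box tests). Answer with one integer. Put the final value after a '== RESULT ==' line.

Trace the traversal:
N0 x:[15,57] y:[116/3,155/3] z:[8,48] -> hit [116/3,48], descend [2, 13]
  N2 x:[37,57] y:[39,145/3] z:[8,48] -> hit [39,48], descend [8, 15]
    N8 x:[37,54] y:[39,41] z:[8,40] -> hit [39,40], descend [6, 14]
      N6 x:[37,43] y:[39,41] z:[34,40] -> hit [39,40], descend [9, 16]
        N9 x:[40,43] y:[119/3,122/3] z:[37,40] -> hit [40,40] leaf, test {P7@t=40}
        N16 x:[37,40] y:[39,41] z:[34,40] -> hit [39,40] leaf, test {P2@t=39}
      N14 x:[48,54] y:[40,41] z:[8,12] -> miss, prune
    N15 x:[37,57] y:[44,145/3] z:[31,48] -> hit [44,48], descend [11, 20]
      N11 x:[55,57] y:[139/3,145/3] z:[31,32] -> miss, prune
      N20 x:[37,51] y:[44,46] z:[39,48] -> hit [44,46], descend [10, 18]
        N10 x:[47,51] y:[44,46] z:[39,41] -> miss, prune
        N18 x:[37,39] y:[133/3,137/3] z:[44,48] -> miss, prune
  N13 x:[15,30] y:[116/3,155/3] z:[17,47] -> miss, prune

Summary -> nodes [0, 2, 8, 6, 9, 16, 14, 15, 11, 20, 10, 18, 13]; box-tests=13; leaf-entries=2; first=P2

== RESULT ==
13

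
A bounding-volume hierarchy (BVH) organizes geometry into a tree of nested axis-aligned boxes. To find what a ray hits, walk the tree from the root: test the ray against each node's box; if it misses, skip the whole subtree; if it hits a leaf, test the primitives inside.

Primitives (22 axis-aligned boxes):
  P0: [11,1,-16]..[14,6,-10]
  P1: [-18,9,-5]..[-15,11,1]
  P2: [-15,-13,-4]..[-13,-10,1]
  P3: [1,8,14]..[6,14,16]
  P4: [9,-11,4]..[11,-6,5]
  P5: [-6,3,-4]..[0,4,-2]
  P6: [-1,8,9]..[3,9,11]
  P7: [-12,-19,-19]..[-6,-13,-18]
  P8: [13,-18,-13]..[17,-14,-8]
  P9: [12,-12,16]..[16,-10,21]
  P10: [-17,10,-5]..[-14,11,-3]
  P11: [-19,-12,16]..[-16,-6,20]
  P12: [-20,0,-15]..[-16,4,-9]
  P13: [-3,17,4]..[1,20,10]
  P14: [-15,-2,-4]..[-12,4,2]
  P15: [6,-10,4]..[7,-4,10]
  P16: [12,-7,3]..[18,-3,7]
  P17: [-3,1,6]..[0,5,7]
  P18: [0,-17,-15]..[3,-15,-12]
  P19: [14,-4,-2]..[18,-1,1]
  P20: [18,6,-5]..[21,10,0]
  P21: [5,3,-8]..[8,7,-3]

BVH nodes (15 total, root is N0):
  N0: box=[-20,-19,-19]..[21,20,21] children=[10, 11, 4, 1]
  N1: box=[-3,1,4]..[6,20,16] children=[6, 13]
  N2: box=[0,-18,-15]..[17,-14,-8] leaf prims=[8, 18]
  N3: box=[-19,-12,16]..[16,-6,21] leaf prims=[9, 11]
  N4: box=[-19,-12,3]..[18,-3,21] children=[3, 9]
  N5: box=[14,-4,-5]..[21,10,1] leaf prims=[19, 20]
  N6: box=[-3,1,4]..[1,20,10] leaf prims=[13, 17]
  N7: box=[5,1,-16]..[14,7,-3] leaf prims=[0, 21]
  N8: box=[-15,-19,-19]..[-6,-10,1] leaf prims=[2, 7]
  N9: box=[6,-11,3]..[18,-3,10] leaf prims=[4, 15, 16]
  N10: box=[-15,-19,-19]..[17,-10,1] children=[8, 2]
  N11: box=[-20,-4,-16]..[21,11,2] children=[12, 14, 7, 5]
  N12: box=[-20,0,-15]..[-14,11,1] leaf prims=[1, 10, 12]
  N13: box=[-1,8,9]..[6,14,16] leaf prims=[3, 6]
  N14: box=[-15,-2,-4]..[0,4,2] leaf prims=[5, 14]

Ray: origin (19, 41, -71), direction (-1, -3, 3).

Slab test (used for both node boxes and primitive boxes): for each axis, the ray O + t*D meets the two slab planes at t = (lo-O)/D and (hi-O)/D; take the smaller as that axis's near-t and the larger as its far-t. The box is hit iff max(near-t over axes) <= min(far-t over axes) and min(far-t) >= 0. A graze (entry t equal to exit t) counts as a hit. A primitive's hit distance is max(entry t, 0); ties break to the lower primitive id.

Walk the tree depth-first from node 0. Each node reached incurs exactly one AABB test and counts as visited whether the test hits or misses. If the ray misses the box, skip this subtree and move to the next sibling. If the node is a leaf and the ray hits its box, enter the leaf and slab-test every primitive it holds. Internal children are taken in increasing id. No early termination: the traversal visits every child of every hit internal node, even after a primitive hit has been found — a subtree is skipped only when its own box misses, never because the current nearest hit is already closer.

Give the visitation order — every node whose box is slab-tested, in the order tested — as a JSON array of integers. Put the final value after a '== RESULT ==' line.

Trace the traversal:
N0 x:[-2,39] y:[7,20] z:[52/3,92/3] -> hit [52/3,20], descend [1, 4, 10, 11]
  N1 x:[13,22] y:[7,40/3] z:[25,29] -> miss, prune
  N4 x:[1,38] y:[44/3,53/3] z:[74/3,92/3] -> miss, prune
  N10 x:[2,34] y:[17,20] z:[52/3,24] -> hit [52/3,20], descend [2, 8]
    N2 x:[2,19] y:[55/3,59/3] z:[56/3,21] -> hit [56/3,19] leaf, test {P8(miss), P18@t=56/3}
    N8 x:[25,34] y:[17,20] z:[52/3,24] -> miss, prune
  N11 x:[-2,39] y:[10,15] z:[55/3,73/3] -> miss, prune

order=[0, 1, 4, 10, 2, 8, 11]  |boxes|=7  |leaves|=1  hit=P18

== RESULT ==
[0, 1, 4, 10, 2, 8, 11]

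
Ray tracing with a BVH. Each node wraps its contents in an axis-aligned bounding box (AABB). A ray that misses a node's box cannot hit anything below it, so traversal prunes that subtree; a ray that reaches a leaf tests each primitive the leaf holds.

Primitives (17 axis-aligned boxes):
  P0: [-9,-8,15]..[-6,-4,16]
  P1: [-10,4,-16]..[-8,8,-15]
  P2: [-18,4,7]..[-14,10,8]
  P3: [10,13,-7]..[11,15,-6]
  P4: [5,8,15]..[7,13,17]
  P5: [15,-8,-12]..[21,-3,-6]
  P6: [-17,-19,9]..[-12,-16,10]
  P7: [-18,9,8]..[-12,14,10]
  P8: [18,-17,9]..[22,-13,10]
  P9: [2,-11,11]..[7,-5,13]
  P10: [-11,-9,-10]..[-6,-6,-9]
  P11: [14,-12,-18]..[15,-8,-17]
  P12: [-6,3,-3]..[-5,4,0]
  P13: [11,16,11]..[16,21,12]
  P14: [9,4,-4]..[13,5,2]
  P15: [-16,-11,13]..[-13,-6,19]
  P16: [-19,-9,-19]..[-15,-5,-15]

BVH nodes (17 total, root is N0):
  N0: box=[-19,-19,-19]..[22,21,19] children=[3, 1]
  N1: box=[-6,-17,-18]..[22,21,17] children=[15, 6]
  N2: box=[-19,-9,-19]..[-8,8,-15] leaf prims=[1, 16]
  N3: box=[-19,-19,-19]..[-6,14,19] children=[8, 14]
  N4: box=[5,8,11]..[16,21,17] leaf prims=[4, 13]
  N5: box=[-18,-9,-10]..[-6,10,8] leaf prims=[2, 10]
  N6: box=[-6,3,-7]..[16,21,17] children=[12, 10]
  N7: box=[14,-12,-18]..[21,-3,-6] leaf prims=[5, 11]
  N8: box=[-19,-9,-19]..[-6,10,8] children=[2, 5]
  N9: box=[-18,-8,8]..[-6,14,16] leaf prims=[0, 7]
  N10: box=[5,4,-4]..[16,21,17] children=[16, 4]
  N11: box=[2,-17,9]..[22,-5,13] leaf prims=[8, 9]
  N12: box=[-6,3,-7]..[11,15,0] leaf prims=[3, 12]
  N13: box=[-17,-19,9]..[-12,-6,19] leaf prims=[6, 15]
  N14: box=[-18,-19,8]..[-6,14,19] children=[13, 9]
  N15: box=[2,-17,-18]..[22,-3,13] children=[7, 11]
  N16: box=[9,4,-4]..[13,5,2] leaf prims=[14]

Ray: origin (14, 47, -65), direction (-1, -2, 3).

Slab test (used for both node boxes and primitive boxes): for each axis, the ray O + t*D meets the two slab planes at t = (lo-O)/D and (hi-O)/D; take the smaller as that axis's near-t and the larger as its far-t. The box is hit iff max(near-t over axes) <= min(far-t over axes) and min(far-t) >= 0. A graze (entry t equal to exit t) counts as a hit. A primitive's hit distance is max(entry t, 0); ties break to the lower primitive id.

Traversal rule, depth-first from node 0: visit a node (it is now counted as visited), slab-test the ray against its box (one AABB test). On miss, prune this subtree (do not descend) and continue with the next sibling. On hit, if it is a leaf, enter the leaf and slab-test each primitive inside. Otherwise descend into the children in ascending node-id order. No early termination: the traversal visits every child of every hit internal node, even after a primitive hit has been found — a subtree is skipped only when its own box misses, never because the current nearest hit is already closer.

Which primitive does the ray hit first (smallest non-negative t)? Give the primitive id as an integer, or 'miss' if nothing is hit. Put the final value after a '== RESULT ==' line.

Traverse from the root:
N0 x:[-8,33] y:[13,33] z:[46/3,28] -> hit [46/3,28], descend [1, 3]
  N1 x:[-8,20] y:[13,32] z:[47/3,82/3] -> hit [47/3,20], descend [6, 15]
    N6 x:[-2,20] y:[13,22] z:[58/3,82/3] -> hit [58/3,20], descend [10, 12]
      N10 x:[-2,9] y:[13,43/2] z:[61/3,82/3] -> miss, prune
      N12 x:[3,20] y:[16,22] z:[58/3,65/3] -> hit [58/3,20] leaf, test {P3(miss), P12(miss)}
    N15 x:[-8,12] y:[25,32] z:[47/3,26] -> miss, prune
  N3 x:[20,33] y:[33/2,33] z:[46/3,28] -> hit [20,28], descend [8, 14]
    N8 x:[20,33] y:[37/2,28] z:[46/3,73/3] -> hit [20,73/3], descend [2, 5]
      N2 x:[22,33] y:[39/2,28] z:[46/3,50/3] -> miss, prune
      N5 x:[20,32] y:[37/2,28] z:[55/3,73/3] -> hit [20,73/3] leaf, test {P2(miss), P10(miss)}
    N14 x:[20,32] y:[33/2,33] z:[73/3,28] -> hit [73/3,28], descend [9, 13]
      N9 x:[20,32] y:[33/2,55/2] z:[73/3,27] -> hit [73/3,27] leaf, test {P0(miss), P7(miss)}
      N13 x:[26,31] y:[53/2,33] z:[74/3,28] -> hit [53/2,28] leaf, test {P6(miss), P15@t=27}

order=[0, 1, 6, 10, 12, 15, 3, 8, 2, 5, 14, 9, 13]  |boxes|=13  |leaves|=4  hit=P15

== RESULT ==
15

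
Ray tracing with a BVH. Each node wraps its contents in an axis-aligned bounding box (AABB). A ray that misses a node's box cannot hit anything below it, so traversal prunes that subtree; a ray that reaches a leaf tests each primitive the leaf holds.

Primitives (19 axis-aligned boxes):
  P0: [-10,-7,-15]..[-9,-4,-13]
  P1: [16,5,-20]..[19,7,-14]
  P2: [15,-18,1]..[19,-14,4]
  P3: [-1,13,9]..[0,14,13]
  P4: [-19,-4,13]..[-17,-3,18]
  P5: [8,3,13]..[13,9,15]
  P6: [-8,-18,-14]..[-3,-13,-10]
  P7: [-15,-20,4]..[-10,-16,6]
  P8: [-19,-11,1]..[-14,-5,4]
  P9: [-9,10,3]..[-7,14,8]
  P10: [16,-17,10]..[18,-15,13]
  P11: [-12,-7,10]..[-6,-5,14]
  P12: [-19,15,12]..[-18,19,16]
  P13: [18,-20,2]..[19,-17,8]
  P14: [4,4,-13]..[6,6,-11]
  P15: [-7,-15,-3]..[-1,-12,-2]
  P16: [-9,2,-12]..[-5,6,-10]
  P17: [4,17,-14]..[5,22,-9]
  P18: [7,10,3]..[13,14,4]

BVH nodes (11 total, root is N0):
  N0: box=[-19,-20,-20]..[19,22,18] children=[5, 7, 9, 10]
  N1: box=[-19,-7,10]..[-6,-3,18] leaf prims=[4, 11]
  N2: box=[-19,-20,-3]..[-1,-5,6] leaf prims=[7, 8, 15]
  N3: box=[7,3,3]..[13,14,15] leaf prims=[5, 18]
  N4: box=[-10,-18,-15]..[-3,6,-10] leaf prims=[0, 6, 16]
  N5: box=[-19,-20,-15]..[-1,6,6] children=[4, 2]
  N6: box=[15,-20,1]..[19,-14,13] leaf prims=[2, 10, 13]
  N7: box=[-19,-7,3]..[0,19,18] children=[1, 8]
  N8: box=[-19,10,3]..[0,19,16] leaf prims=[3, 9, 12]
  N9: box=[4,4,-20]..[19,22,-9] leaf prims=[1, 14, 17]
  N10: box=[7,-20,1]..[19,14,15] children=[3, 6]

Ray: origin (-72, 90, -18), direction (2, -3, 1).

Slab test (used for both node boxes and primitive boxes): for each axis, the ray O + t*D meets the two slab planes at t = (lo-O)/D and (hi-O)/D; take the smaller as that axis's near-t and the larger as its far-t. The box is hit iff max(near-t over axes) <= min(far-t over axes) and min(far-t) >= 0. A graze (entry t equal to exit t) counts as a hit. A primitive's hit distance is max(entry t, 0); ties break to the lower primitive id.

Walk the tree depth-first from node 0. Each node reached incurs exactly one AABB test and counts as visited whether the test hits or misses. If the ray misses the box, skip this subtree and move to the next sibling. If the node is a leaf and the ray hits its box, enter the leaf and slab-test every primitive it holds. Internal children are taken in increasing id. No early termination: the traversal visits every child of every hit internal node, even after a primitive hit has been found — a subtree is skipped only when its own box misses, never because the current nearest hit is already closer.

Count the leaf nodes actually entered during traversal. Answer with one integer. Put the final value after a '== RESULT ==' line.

Trace the traversal:
N0 x:[53/2,91/2] y:[68/3,110/3] z:[-2,36] -> hit [53/2,36], descend [5, 7, 9, 10]
  N5 x:[53/2,71/2] y:[28,110/3] z:[3,24] -> miss, prune
  N7 x:[53/2,36] y:[71/3,97/3] z:[21,36] -> hit [53/2,97/3], descend [1, 8]
    N1 x:[53/2,33] y:[31,97/3] z:[28,36] -> hit [31,97/3] leaf, test {P4(miss), P11@t=95/3}
    N8 x:[53/2,36] y:[71/3,80/3] z:[21,34] -> hit [53/2,80/3] leaf, test {P3(miss), P9(miss), P12(miss)}
  N9 x:[38,91/2] y:[68/3,86/3] z:[-2,9] -> miss, prune
  N10 x:[79/2,91/2] y:[76/3,110/3] z:[19,33] -> miss, prune

7 AABB tests over nodes [0, 5, 7, 1, 8, 9, 10]; 2 leaves entered; closest P11.

== RESULT ==
2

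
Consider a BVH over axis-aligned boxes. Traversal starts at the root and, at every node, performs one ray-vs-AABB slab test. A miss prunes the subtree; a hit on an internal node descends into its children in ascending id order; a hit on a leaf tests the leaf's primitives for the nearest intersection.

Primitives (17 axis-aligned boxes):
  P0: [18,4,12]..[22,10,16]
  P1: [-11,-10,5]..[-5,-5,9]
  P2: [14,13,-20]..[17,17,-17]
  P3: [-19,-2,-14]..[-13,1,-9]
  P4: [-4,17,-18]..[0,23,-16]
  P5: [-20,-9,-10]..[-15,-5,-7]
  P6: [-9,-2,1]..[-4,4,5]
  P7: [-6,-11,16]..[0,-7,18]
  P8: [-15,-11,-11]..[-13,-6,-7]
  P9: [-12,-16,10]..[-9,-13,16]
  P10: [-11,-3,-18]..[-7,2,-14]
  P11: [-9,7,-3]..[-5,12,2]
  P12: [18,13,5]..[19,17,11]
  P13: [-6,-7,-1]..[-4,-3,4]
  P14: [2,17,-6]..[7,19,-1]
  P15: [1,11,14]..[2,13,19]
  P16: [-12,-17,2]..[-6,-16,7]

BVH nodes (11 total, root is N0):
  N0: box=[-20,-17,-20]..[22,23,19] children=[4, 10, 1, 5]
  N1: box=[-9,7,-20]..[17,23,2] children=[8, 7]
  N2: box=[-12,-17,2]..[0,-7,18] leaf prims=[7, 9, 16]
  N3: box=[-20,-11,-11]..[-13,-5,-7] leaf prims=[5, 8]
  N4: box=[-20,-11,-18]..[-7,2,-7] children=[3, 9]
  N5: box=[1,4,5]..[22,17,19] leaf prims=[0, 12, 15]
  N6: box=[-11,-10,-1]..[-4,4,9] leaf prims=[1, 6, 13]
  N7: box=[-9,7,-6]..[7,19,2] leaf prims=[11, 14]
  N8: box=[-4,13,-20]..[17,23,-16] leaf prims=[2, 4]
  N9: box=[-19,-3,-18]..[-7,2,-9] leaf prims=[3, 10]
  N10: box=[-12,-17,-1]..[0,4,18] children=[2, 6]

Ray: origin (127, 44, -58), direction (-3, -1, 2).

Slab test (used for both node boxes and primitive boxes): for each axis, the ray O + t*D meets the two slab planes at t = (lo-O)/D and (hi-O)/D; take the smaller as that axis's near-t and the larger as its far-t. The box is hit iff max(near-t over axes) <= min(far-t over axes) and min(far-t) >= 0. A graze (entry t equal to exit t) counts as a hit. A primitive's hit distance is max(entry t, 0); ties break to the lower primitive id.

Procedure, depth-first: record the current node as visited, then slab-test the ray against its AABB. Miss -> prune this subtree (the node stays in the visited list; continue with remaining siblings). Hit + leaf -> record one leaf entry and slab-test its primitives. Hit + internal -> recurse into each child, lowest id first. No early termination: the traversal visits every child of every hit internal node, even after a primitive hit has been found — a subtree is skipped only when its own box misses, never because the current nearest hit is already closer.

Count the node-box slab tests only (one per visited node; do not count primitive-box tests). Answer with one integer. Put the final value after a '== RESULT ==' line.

Trace the traversal:
N0 x:[35,49] y:[21,61] z:[19,77/2] -> hit [35,77/2], descend [1, 4, 5, 10]
  N1 x:[110/3,136/3] y:[21,37] z:[19,30] -> miss, prune
  N4 x:[134/3,49] y:[42,55] z:[20,51/2] -> miss, prune
  N5 x:[35,42] y:[27,40] z:[63/2,77/2] -> hit [35,77/2] leaf, test {P0@t=35, P12(miss), P15(miss)}
  N10 x:[127/3,139/3] y:[40,61] z:[57/2,38] -> miss, prune

Summary -> nodes [0, 1, 4, 5, 10]; box-tests=5; leaf-entries=1; first=P0

== RESULT ==
5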